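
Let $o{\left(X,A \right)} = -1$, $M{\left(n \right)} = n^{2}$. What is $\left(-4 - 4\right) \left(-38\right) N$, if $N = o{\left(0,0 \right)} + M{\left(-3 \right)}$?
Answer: $2432$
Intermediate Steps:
$N = 8$ ($N = -1 + \left(-3\right)^{2} = -1 + 9 = 8$)
$\left(-4 - 4\right) \left(-38\right) N = \left(-4 - 4\right) \left(-38\right) 8 = \left(-8\right) \left(-38\right) 8 = 304 \cdot 8 = 2432$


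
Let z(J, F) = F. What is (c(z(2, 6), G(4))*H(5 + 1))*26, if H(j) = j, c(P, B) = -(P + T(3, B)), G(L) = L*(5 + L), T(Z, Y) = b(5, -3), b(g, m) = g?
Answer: -1716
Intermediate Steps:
T(Z, Y) = 5
c(P, B) = -5 - P (c(P, B) = -(P + 5) = -(5 + P) = -5 - P)
(c(z(2, 6), G(4))*H(5 + 1))*26 = ((-5 - 1*6)*(5 + 1))*26 = ((-5 - 6)*6)*26 = -11*6*26 = -66*26 = -1716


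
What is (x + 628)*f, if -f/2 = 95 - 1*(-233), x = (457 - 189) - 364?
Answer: -348992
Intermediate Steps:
x = -96 (x = 268 - 364 = -96)
f = -656 (f = -2*(95 - 1*(-233)) = -2*(95 + 233) = -2*328 = -656)
(x + 628)*f = (-96 + 628)*(-656) = 532*(-656) = -348992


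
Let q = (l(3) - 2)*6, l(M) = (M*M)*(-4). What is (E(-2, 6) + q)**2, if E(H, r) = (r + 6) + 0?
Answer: 46656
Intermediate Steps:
E(H, r) = 6 + r (E(H, r) = (6 + r) + 0 = 6 + r)
l(M) = -4*M**2 (l(M) = M**2*(-4) = -4*M**2)
q = -228 (q = (-4*3**2 - 2)*6 = (-4*9 - 2)*6 = (-36 - 2)*6 = -38*6 = -228)
(E(-2, 6) + q)**2 = ((6 + 6) - 228)**2 = (12 - 228)**2 = (-216)**2 = 46656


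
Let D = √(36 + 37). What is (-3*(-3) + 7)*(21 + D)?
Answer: 336 + 16*√73 ≈ 472.70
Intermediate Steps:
D = √73 ≈ 8.5440
(-3*(-3) + 7)*(21 + D) = (-3*(-3) + 7)*(21 + √73) = (9 + 7)*(21 + √73) = 16*(21 + √73) = 336 + 16*√73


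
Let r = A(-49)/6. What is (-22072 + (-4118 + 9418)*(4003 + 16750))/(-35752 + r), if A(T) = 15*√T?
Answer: -15726422154624/5112823241 - 7697817960*I/5112823241 ≈ -3075.9 - 1.5056*I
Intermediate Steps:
r = 35*I/2 (r = (15*√(-49))/6 = (15*(7*I))/6 = (105*I)/6 = 35*I/2 ≈ 17.5*I)
(-22072 + (-4118 + 9418)*(4003 + 16750))/(-35752 + r) = (-22072 + (-4118 + 9418)*(4003 + 16750))/(-35752 + 35*I/2) = (-22072 + 5300*20753)*(4*(-35752 - 35*I/2)/5112823241) = (-22072 + 109990900)*(4*(-35752 - 35*I/2)/5112823241) = 109968828*(4*(-35752 - 35*I/2)/5112823241) = 439875312*(-35752 - 35*I/2)/5112823241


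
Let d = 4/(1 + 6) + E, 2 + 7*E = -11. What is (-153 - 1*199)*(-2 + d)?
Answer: 8096/7 ≈ 1156.6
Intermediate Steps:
E = -13/7 (E = -2/7 + (⅐)*(-11) = -2/7 - 11/7 = -13/7 ≈ -1.8571)
d = -9/7 (d = 4/(1 + 6) - 13/7 = 4/7 - 13/7 = -9/7 ≈ -1.2857)
(-153 - 1*199)*(-2 + d) = (-153 - 1*199)*(-2 - 9/7) = (-153 - 199)*(-23/7) = -352*(-23/7) = 8096/7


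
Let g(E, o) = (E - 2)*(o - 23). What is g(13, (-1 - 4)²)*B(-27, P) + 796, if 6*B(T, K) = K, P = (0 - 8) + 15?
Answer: 2465/3 ≈ 821.67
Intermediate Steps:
P = 7 (P = -8 + 15 = 7)
B(T, K) = K/6
g(E, o) = (-23 + o)*(-2 + E) (g(E, o) = (-2 + E)*(-23 + o) = (-23 + o)*(-2 + E))
g(13, (-1 - 4)²)*B(-27, P) + 796 = (46 - 23*13 - 2*(-1 - 4)² + 13*(-1 - 4)²)*((⅙)*7) + 796 = (46 - 299 - 2*(-5)² + 13*(-5)²)*(7/6) + 796 = (46 - 299 - 2*25 + 13*25)*(7/6) + 796 = (46 - 299 - 50 + 325)*(7/6) + 796 = 22*(7/6) + 796 = 77/3 + 796 = 2465/3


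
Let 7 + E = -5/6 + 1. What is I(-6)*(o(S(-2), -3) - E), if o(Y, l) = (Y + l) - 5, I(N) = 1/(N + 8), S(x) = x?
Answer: -19/12 ≈ -1.5833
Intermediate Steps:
I(N) = 1/(8 + N)
o(Y, l) = -5 + Y + l
E = -41/6 (E = -7 + (-5/6 + 1) = -7 + (-5*⅙ + 1) = -7 + (-⅚ + 1) = -7 + ⅙ = -41/6 ≈ -6.8333)
I(-6)*(o(S(-2), -3) - E) = ((-5 - 2 - 3) - 1*(-41/6))/(8 - 6) = (-10 + 41/6)/2 = (½)*(-19/6) = -19/12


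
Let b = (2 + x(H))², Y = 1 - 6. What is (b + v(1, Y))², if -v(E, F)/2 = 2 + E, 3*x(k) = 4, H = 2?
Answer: 2116/81 ≈ 26.123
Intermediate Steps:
x(k) = 4/3 (x(k) = (⅓)*4 = 4/3)
Y = -5
v(E, F) = -4 - 2*E (v(E, F) = -2*(2 + E) = -4 - 2*E)
b = 100/9 (b = (2 + 4/3)² = (10/3)² = 100/9 ≈ 11.111)
(b + v(1, Y))² = (100/9 + (-4 - 2*1))² = (100/9 + (-4 - 2))² = (100/9 - 6)² = (46/9)² = 2116/81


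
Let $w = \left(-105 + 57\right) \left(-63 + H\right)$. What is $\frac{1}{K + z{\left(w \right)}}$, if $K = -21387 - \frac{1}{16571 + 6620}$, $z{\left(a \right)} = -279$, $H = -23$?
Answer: $- \frac{23191}{502456207} \approx -4.6155 \cdot 10^{-5}$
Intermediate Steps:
$w = 4128$ ($w = \left(-105 + 57\right) \left(-63 - 23\right) = \left(-48\right) \left(-86\right) = 4128$)
$K = - \frac{495985918}{23191}$ ($K = -21387 - \frac{1}{23191} = - \frac{495985918}{23191} \approx -21387.0$)
$\frac{1}{K + z{\left(w \right)}} = \frac{1}{- \frac{495985918}{23191} - 279} = \frac{1}{- \frac{502456207}{23191}} = - \frac{23191}{502456207}$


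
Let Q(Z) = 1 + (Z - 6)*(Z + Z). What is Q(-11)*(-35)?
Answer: -13125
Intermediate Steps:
Q(Z) = 1 + 2*Z*(-6 + Z) (Q(Z) = 1 + (-6 + Z)*(2*Z) = 1 + 2*Z*(-6 + Z))
Q(-11)*(-35) = (1 - 12*(-11) + 2*(-11)²)*(-35) = (1 + 132 + 2*121)*(-35) = (1 + 132 + 242)*(-35) = 375*(-35) = -13125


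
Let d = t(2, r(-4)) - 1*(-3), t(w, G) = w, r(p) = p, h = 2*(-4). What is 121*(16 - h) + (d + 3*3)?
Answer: 2918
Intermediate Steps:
h = -8
d = 5 (d = 2 - 1*(-3) = 2 + 3 = 5)
121*(16 - h) + (d + 3*3) = 121*(16 - 1*(-8)) + (5 + 3*3) = 121*(16 + 8) + (5 + 9) = 121*24 + 14 = 2904 + 14 = 2918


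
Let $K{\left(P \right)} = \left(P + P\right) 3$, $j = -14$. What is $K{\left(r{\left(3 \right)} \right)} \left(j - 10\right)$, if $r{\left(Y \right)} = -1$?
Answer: $144$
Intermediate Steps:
$K{\left(P \right)} = 6 P$ ($K{\left(P \right)} = 2 P 3 = 6 P$)
$K{\left(r{\left(3 \right)} \right)} \left(j - 10\right) = 6 \left(-1\right) \left(-14 - 10\right) = \left(-6\right) \left(-24\right) = 144$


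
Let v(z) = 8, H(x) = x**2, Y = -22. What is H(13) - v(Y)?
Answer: 161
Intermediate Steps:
H(13) - v(Y) = 13**2 - 1*8 = 169 - 8 = 161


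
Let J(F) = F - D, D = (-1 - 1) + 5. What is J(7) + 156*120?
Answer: 18724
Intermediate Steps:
D = 3 (D = -2 + 5 = 3)
J(F) = -3 + F (J(F) = F - 1*3 = F - 3 = -3 + F)
J(7) + 156*120 = (-3 + 7) + 156*120 = 4 + 18720 = 18724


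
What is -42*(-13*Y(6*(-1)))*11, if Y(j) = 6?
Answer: 36036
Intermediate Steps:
-42*(-13*Y(6*(-1)))*11 = -42*(-13*6)*11 = -(-3276)*11 = -42*(-858) = 36036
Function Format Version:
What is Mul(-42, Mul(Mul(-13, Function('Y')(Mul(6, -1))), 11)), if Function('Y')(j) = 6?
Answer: 36036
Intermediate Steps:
Mul(-42, Mul(Mul(-13, Function('Y')(Mul(6, -1))), 11)) = Mul(-42, Mul(Mul(-13, 6), 11)) = Mul(-42, Mul(-78, 11)) = Mul(-42, -858) = 36036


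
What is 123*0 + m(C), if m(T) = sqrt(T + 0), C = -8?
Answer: 2*I*sqrt(2) ≈ 2.8284*I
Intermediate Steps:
m(T) = sqrt(T)
123*0 + m(C) = 123*0 + sqrt(-8) = 0 + 2*I*sqrt(2) = 2*I*sqrt(2)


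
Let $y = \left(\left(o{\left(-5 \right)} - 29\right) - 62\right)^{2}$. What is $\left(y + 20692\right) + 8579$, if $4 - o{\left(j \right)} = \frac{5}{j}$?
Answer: $36667$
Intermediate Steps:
$o{\left(j \right)} = 4 - \frac{5}{j}$
$y = 7396$ ($y = \left(\left(\left(4 - \frac{5}{-5}\right) - 29\right) - 62\right)^{2} = \left(\left(\left(4 - -1\right) - 29\right) - 62\right)^{2} = \left(\left(\left(4 + 1\right) - 29\right) - 62\right)^{2} = \left(\left(5 - 29\right) - 62\right)^{2} = \left(-24 - 62\right)^{2} = \left(-86\right)^{2} = 7396$)
$\left(y + 20692\right) + 8579 = \left(7396 + 20692\right) + 8579 = 28088 + 8579 = 36667$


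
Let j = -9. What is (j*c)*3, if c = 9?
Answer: -243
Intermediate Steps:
(j*c)*3 = -9*9*3 = -81*3 = -243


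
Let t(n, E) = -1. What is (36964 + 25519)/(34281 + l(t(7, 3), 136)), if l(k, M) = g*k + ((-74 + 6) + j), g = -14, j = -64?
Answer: 62483/34163 ≈ 1.8290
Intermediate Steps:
l(k, M) = -132 - 14*k (l(k, M) = -14*k + ((-74 + 6) - 64) = -14*k + (-68 - 64) = -14*k - 132 = -132 - 14*k)
(36964 + 25519)/(34281 + l(t(7, 3), 136)) = (36964 + 25519)/(34281 + (-132 - 14*(-1))) = 62483/(34281 + (-132 + 14)) = 62483/(34281 - 118) = 62483/34163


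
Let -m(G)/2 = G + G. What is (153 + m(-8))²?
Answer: 34225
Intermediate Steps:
m(G) = -4*G (m(G) = -2*(G + G) = -4*G)
(153 + m(-8))² = (153 - 4*(-8))² = (153 + 32)² = 185² = 34225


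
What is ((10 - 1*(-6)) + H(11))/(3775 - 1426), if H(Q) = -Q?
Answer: 5/2349 ≈ 0.0021286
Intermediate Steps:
((10 - 1*(-6)) + H(11))/(3775 - 1426) = ((10 - 1*(-6)) - 1*11)/(3775 - 1426) = ((10 + 6) - 11)/2349 = (16 - 11)*(1/2349) = 5*(1/2349) = 5/2349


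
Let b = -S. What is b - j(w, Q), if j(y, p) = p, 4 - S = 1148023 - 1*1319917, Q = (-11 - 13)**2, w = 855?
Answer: -172474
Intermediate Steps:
Q = 576 (Q = (-24)**2 = 576)
S = 171898 (S = 4 - (1148023 - 1*1319917) = 4 - (1148023 - 1319917) = 4 - 1*(-171894) = 4 + 171894 = 171898)
b = -171898 (b = -1*171898 = -171898)
b - j(w, Q) = -171898 - 1*576 = -171898 - 576 = -172474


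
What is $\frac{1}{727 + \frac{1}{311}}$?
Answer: $\frac{311}{226098} \approx 0.0013755$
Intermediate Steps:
$\frac{1}{727 + \frac{1}{311}} = \frac{1}{\frac{226098}{311}} = \frac{311}{226098}$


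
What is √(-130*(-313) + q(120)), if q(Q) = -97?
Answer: √40593 ≈ 201.48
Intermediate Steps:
√(-130*(-313) + q(120)) = √(-130*(-313) - 97) = √(40690 - 97) = √40593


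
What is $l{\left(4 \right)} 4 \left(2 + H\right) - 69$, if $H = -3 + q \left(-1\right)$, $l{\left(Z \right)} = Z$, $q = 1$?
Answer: $-101$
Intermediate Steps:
$H = -4$ ($H = -3 + 1 \left(-1\right) = -3 - 1 = -4$)
$l{\left(4 \right)} 4 \left(2 + H\right) - 69 = 4 \cdot 4 \left(2 - 4\right) - 69 = 4 \cdot 4 \left(-2\right) - 69 = 4 \left(-8\right) - 69 = -32 - 69 = -101$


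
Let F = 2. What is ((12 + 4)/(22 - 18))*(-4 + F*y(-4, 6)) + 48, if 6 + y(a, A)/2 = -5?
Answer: -144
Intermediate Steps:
y(a, A) = -22 (y(a, A) = -12 + 2*(-5) = -12 - 10 = -22)
((12 + 4)/(22 - 18))*(-4 + F*y(-4, 6)) + 48 = ((12 + 4)/(22 - 18))*(-4 + 2*(-22)) + 48 = (16/4)*(-4 - 44) + 48 = (16*(¼))*(-48) + 48 = 4*(-48) + 48 = -192 + 48 = -144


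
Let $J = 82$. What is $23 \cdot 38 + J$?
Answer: $956$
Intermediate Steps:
$23 \cdot 38 + J = 23 \cdot 38 + 82 = 874 + 82 = 956$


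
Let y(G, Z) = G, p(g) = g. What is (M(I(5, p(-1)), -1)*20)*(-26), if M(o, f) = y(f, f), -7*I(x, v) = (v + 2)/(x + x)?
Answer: 520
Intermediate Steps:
I(x, v) = -(2 + v)/(14*x) (I(x, v) = -(v + 2)/(7*(x + x)) = -(2 + v)/(7*(2*x)) = -(2 + v)*1/(2*x)/7 = -(2 + v)/(14*x))
M(o, f) = f
(M(I(5, p(-1)), -1)*20)*(-26) = -1*20*(-26) = -20*(-26) = 520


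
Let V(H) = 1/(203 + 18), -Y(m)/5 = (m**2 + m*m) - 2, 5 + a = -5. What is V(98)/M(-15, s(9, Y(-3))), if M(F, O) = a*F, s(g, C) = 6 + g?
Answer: 1/33150 ≈ 3.0166e-5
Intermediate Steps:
a = -10 (a = -5 - 5 = -10)
Y(m) = 10 - 10*m**2 (Y(m) = -5*((m**2 + m*m) - 2) = -5*((m**2 + m**2) - 2) = -5*(2*m**2 - 2) = -5*(-2 + 2*m**2) = 10 - 10*m**2)
V(H) = 1/221
M(F, O) = -10*F
V(98)/M(-15, s(9, Y(-3))) = 1/(221*((-10*(-15)))) = (1/221)/150 = (1/221)*(1/150) = 1/33150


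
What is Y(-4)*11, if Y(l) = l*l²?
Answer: -704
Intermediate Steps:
Y(l) = l³
Y(-4)*11 = (-4)³*11 = -64*11 = -704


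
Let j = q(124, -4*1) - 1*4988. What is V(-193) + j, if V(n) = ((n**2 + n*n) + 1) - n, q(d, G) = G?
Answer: 69700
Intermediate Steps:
V(n) = 1 - n + 2*n**2 (V(n) = ((n**2 + n**2) + 1) - n = (2*n**2 + 1) - n = (1 + 2*n**2) - n = 1 - n + 2*n**2)
j = -4992 (j = -4*1 - 1*4988 = -4 - 4988 = -4992)
V(-193) + j = (1 - 1*(-193) + 2*(-193)**2) - 4992 = (1 + 193 + 2*37249) - 4992 = (1 + 193 + 74498) - 4992 = 74692 - 4992 = 69700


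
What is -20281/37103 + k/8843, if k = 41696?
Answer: 1367701805/328101829 ≈ 4.1685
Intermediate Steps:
-20281/37103 + k/8843 = -20281/37103 + 41696/8843 = 1367701805/328101829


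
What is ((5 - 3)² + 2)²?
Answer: 36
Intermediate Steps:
((5 - 3)² + 2)² = (2² + 2)² = (4 + 2)² = 6² = 36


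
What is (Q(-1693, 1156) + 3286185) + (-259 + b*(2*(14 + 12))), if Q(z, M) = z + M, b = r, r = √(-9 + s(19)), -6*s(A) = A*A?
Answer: 3285389 + 26*I*√2490/3 ≈ 3.2854e+6 + 432.47*I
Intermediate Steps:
s(A) = -A²/6 (s(A) = -A*A/6 = -A²/6)
r = I*√2490/6 (r = √(-9 - ⅙*19²) = √(-9 - ⅙*361) = √(-9 - 361/6) = √(-415/6) = I*√2490/6 ≈ 8.3167*I)
b = I*√2490/6 ≈ 8.3167*I
Q(z, M) = M + z
(Q(-1693, 1156) + 3286185) + (-259 + b*(2*(14 + 12))) = ((1156 - 1693) + 3286185) + (-259 + (I*√2490/6)*(2*(14 + 12))) = (-537 + 3286185) + (-259 + (I*√2490/6)*(2*26)) = 3285648 + (-259 + (I*√2490/6)*52) = 3285648 + (-259 + 26*I*√2490/3) = 3285389 + 26*I*√2490/3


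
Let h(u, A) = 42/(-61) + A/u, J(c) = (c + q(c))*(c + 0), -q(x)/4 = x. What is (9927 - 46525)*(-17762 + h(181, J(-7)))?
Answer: 7177849028978/11041 ≈ 6.5011e+8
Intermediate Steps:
q(x) = -4*x
J(c) = -3*c**2 (J(c) = (c - 4*c)*(c + 0) = (-3*c)*c = -3*c**2)
h(u, A) = -42/61 + A/u (h(u, A) = 42*(-1/61) + A/u = -42/61 + A/u)
(9927 - 46525)*(-17762 + h(181, J(-7))) = (9927 - 46525)*(-17762 + (-42/61 - 3*(-7)**2/181)) = -36598*(-17762 + (-42/61 - 3*49*(1/181))) = -36598*(-17762 + (-42/61 - 147*1/181)) = -36598*(-17762 + (-42/61 - 147/181)) = -36598*(-17762 - 16569/11041) = -36598*(-196126811/11041) = 7177849028978/11041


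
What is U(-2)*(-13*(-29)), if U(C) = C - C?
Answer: 0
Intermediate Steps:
U(C) = 0
U(-2)*(-13*(-29)) = 0*(-13*(-29)) = 0*377 = 0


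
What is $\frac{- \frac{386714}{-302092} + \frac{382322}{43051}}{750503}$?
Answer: $\frac{66072421019}{4880281858217038} \approx 1.3539 \cdot 10^{-5}$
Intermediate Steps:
$\frac{- \frac{386714}{-302092} + \frac{382322}{43051}}{750503} = \left(\left(-386714\right) \left(- \frac{1}{302092}\right) + 382322 \cdot \frac{1}{43051}\right) \frac{1}{750503} = \left(\frac{193357}{151046} + \frac{382322}{43051}\right) \frac{1}{750503} = \frac{66072421019}{6502681346} \cdot \frac{1}{750503} = \frac{66072421019}{4880281858217038}$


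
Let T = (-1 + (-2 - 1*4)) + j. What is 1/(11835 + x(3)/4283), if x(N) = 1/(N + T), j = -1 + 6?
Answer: 4283/50689306 ≈ 8.4495e-5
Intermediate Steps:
j = 5
T = -2 (T = (-1 + (-2 - 1*4)) + 5 = (-1 + (-2 - 4)) + 5 = (-1 - 6) + 5 = -7 + 5 = -2)
x(N) = 1/(-2 + N) (x(N) = 1/(N - 2) = 1/(-2 + N))
1/(11835 + x(3)/4283) = 1/(11835 + 1/(4283*(-2 + 3))) = 1/(11835 + (1/4283)/1) = 1/(11835 + (1/4283)*1) = 1/(11835 + 1/4283) = 1/(50689306/4283) = 4283/50689306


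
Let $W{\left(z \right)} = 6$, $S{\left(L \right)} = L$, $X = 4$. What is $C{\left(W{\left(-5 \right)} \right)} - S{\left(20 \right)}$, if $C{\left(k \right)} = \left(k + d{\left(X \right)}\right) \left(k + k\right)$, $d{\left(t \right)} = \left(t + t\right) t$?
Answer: $436$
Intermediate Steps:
$d{\left(t \right)} = 2 t^{2}$ ($d{\left(t \right)} = 2 t t = 2 t^{2}$)
$C{\left(k \right)} = 2 k \left(32 + k\right)$ ($C{\left(k \right)} = \left(k + 2 \cdot 4^{2}\right) \left(k + k\right) = \left(k + 2 \cdot 16\right) 2 k = \left(k + 32\right) 2 k = \left(32 + k\right) 2 k = 2 k \left(32 + k\right)$)
$C{\left(W{\left(-5 \right)} \right)} - S{\left(20 \right)} = 2 \cdot 6 \left(32 + 6\right) - 20 = 2 \cdot 6 \cdot 38 - 20 = 456 - 20 = 436$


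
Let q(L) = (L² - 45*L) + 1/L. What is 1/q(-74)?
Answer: 74/651643 ≈ 0.00011356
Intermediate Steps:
q(L) = 1/L + L² - 45*L
1/q(-74) = 1/((1 + (-74)²*(-45 - 74))/(-74)) = 1/(-(1 + 5476*(-119))/74) = 1/(-(1 - 651644)/74) = 1/(-1/74*(-651643)) = 1/(651643/74) = 74/651643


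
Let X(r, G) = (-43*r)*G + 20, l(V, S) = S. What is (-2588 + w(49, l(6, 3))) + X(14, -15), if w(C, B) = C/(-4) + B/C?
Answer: 1264163/196 ≈ 6449.8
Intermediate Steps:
X(r, G) = 20 - 43*G*r (X(r, G) = -43*G*r + 20 = 20 - 43*G*r)
w(C, B) = -C/4 + B/C (w(C, B) = C*(-1/4) + B/C = -C/4 + B/C)
(-2588 + w(49, l(6, 3))) + X(14, -15) = (-2588 + (-1/4*49 + 3/49)) + (20 - 43*(-15)*14) = (-2588 + (-49/4 + 3*(1/49))) + (20 + 9030) = (-2588 + (-49/4 + 3/49)) + 9050 = (-2588 - 2389/196) + 9050 = -509637/196 + 9050 = 1264163/196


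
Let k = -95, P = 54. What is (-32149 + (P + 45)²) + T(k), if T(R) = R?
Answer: -22443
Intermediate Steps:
(-32149 + (P + 45)²) + T(k) = (-32149 + (54 + 45)²) - 95 = (-32149 + 99²) - 95 = (-32149 + 9801) - 95 = -22348 - 95 = -22443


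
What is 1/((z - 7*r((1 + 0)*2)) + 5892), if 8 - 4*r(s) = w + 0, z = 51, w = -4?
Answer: 1/5922 ≈ 0.00016886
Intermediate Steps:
r(s) = 3 (r(s) = 2 - (-4 + 0)/4 = 2 - ¼*(-4) = 2 + 1 = 3)
1/((z - 7*r((1 + 0)*2)) + 5892) = 1/((51 - 7*3) + 5892) = 1/((51 - 21) + 5892) = 1/(30 + 5892) = 1/5922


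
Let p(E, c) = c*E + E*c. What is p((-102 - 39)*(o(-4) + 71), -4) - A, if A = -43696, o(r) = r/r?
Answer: 124912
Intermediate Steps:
o(r) = 1
p(E, c) = 2*E*c (p(E, c) = E*c + E*c = 2*E*c)
p((-102 - 39)*(o(-4) + 71), -4) - A = 2*((-102 - 39)*(1 + 71))*(-4) - 1*(-43696) = 2*(-141*72)*(-4) + 43696 = 2*(-10152)*(-4) + 43696 = 81216 + 43696 = 124912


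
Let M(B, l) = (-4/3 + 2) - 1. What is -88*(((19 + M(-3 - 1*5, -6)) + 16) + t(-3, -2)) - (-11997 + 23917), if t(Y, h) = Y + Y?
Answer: -43328/3 ≈ -14443.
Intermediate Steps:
M(B, l) = -⅓ (M(B, l) = (-4*⅓ + 2) - 1 = (-4/3 + 2) - 1 = ⅔ - 1 = -⅓)
t(Y, h) = 2*Y
-88*(((19 + M(-3 - 1*5, -6)) + 16) + t(-3, -2)) - (-11997 + 23917) = -88*(((19 - ⅓) + 16) + 2*(-3)) - (-11997 + 23917) = -88*((56/3 + 16) - 6) - 1*11920 = -88*(104/3 - 6) - 11920 = -88*86/3 - 11920 = -7568/3 - 11920 = -43328/3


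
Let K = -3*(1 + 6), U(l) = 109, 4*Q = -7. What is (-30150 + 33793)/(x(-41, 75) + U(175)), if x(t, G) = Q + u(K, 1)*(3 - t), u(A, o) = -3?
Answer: -14572/99 ≈ -147.19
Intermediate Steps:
Q = -7/4 (Q = (¼)*(-7) = -7/4 ≈ -1.7500)
K = -21 (K = -3*7 = -21)
x(t, G) = -43/4 + 3*t (x(t, G) = -7/4 - 3*(3 - t) = -7/4 + (-9 + 3*t) = -43/4 + 3*t)
(-30150 + 33793)/(x(-41, 75) + U(175)) = (-30150 + 33793)/((-43/4 + 3*(-41)) + 109) = 3643/((-43/4 - 123) + 109) = 3643/(-535/4 + 109) = 3643/(-99/4) = 3643*(-4/99) = -14572/99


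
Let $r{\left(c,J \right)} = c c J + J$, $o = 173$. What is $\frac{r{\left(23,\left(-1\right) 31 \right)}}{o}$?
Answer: $- \frac{16430}{173} \approx -94.971$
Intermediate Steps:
$r{\left(c,J \right)} = J + J c^{2}$ ($r{\left(c,J \right)} = c^{2} J + J = J c^{2} + J = J + J c^{2}$)
$\frac{r{\left(23,\left(-1\right) 31 \right)}}{o} = \frac{\left(-1\right) 31 \left(1 + 23^{2}\right)}{173} = - 31 \left(1 + 529\right) \frac{1}{173} = \left(-31\right) 530 \cdot \frac{1}{173} = \left(-16430\right) \frac{1}{173} = - \frac{16430}{173}$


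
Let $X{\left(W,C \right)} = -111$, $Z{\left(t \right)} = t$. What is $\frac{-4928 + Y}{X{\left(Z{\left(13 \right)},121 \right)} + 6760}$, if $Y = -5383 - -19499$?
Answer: $\frac{9188}{6649} \approx 1.3819$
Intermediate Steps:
$Y = 14116$ ($Y = -5383 + 19499 = 14116$)
$\frac{-4928 + Y}{X{\left(Z{\left(13 \right)},121 \right)} + 6760} = \frac{-4928 + 14116}{-111 + 6760} = \frac{9188}{6649}$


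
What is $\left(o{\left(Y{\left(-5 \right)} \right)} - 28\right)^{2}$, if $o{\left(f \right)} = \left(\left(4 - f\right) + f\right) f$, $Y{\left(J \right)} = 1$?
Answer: $576$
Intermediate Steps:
$o{\left(f \right)} = 4 f$
$\left(o{\left(Y{\left(-5 \right)} \right)} - 28\right)^{2} = \left(4 \cdot 1 - 28\right)^{2} = \left(4 - 28\right)^{2} = \left(-24\right)^{2} = 576$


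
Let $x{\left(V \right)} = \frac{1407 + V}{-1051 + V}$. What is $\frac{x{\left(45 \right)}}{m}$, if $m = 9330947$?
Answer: $- \frac{726}{4693466341} \approx -1.5468 \cdot 10^{-7}$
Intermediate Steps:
$x{\left(V \right)} = \frac{1407 + V}{-1051 + V}$
$\frac{x{\left(45 \right)}}{m} = \frac{\frac{1}{-1051 + 45} \left(1407 + 45\right)}{9330947} = \frac{1}{-1006} \cdot 1452 \cdot \frac{1}{9330947} = \left(- \frac{1}{1006}\right) 1452 \cdot \frac{1}{9330947} = \left(- \frac{726}{503}\right) \frac{1}{9330947} = - \frac{726}{4693466341}$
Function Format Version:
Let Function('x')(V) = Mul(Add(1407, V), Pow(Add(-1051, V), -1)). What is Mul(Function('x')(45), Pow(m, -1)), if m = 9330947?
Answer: Rational(-726, 4693466341) ≈ -1.5468e-7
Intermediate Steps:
Function('x')(V) = Mul(Pow(Add(-1051, V), -1), Add(1407, V))
Mul(Function('x')(45), Pow(m, -1)) = Mul(Mul(Pow(Add(-1051, 45), -1), Add(1407, 45)), Pow(9330947, -1)) = Mul(Mul(Pow(-1006, -1), 1452), Rational(1, 9330947)) = Mul(Mul(Rational(-1, 1006), 1452), Rational(1, 9330947)) = Mul(Rational(-726, 503), Rational(1, 9330947)) = Rational(-726, 4693466341)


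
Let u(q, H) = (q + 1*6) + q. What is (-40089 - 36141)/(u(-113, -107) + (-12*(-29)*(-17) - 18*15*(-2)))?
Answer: 38115/2798 ≈ 13.622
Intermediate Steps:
u(q, H) = 6 + 2*q (u(q, H) = (q + 6) + q = (6 + q) + q = 6 + 2*q)
(-40089 - 36141)/(u(-113, -107) + (-12*(-29)*(-17) - 18*15*(-2))) = (-40089 - 36141)/((6 + 2*(-113)) + (-12*(-29)*(-17) - 18*15*(-2))) = -76230/((6 - 226) + (348*(-17) - 270*(-2))) = -76230/(-220 + (-5916 + 540)) = -76230/(-220 - 5376) = -76230/(-5596) = -76230*(-1/5596) = 38115/2798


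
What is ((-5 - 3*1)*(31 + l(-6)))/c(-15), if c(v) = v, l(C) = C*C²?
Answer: -296/3 ≈ -98.667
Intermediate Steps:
l(C) = C³
((-5 - 3*1)*(31 + l(-6)))/c(-15) = ((-5 - 3*1)*(31 + (-6)³))/(-15) = ((-5 - 3)*(31 - 216))*(-1/15) = -8*(-185)*(-1/15) = 1480*(-1/15) = -296/3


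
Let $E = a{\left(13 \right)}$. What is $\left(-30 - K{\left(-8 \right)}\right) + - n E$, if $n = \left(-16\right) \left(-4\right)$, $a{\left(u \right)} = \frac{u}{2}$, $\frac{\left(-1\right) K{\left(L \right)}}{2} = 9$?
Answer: $-428$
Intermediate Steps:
$K{\left(L \right)} = -18$ ($K{\left(L \right)} = \left(-2\right) 9 = -18$)
$a{\left(u \right)} = \frac{u}{2}$ ($a{\left(u \right)} = u \frac{1}{2} = \frac{u}{2}$)
$E = \frac{13}{2}$ ($E = \frac{1}{2} \cdot 13 = \frac{13}{2} \approx 6.5$)
$n = 64$
$\left(-30 - K{\left(-8 \right)}\right) + - n E = \left(-30 - -18\right) + \left(-1\right) 64 \cdot \frac{13}{2} = \left(-30 + 18\right) - 416 = -12 - 416 = -428$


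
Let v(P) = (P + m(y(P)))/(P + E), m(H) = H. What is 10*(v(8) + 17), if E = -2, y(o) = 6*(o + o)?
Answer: 1030/3 ≈ 343.33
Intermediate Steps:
y(o) = 12*o (y(o) = 6*(2*o) = 12*o)
v(P) = 13*P/(-2 + P) (v(P) = (P + 12*P)/(P - 2) = (13*P)/(-2 + P) = 13*P/(-2 + P))
10*(v(8) + 17) = 10*(13*8/(-2 + 8) + 17) = 10*(13*8/6 + 17) = 10*(13*8*(⅙) + 17) = 10*(52/3 + 17) = 10*(103/3) = 1030/3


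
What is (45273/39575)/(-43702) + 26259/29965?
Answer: 9082751703381/10364933353450 ≈ 0.87630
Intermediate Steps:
(45273/39575)/(-43702) + 26259/29965 = (45273*(1/39575))*(-1/43702) + 26259*(1/29965) = (45273/39575)*(-1/43702) + 26259/29965 = -45273/1729506650 + 26259/29965 = 9082751703381/10364933353450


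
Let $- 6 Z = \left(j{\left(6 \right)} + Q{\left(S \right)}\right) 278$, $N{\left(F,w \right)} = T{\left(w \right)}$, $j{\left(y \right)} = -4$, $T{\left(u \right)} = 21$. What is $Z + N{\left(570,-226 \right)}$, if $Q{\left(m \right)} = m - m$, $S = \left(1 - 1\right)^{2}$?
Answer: $\frac{619}{3} \approx 206.33$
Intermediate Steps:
$S = 0$ ($S = 0^{2} = 0$)
$Q{\left(m \right)} = 0$
$N{\left(F,w \right)} = 21$
$Z = \frac{556}{3}$ ($Z = - \frac{\left(-4 + 0\right) 278}{6} = - \frac{\left(-4\right) 278}{6} = \left(- \frac{1}{6}\right) \left(-1112\right) = \frac{556}{3} \approx 185.33$)
$Z + N{\left(570,-226 \right)} = \frac{556}{3} + 21 = \frac{619}{3}$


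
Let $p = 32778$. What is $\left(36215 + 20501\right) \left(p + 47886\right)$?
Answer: $4574939424$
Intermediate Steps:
$\left(36215 + 20501\right) \left(p + 47886\right) = \left(36215 + 20501\right) \left(32778 + 47886\right) = 56716 \cdot 80664 = 4574939424$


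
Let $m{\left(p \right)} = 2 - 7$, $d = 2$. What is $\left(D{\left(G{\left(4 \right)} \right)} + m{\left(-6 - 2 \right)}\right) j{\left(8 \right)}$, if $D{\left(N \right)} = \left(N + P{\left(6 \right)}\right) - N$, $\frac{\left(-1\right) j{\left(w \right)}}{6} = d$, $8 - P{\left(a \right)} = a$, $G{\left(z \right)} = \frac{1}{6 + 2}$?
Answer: $36$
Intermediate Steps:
$G{\left(z \right)} = \frac{1}{8}$
$P{\left(a \right)} = 8 - a$
$j{\left(w \right)} = -12$ ($j{\left(w \right)} = \left(-6\right) 2 = -12$)
$m{\left(p \right)} = -5$ ($m{\left(p \right)} = 2 - 7 = -5$)
$D{\left(N \right)} = 2$ ($D{\left(N \right)} = \left(N + \left(8 - 6\right)\right) - N = \left(N + 2\right) - N = \left(2 + N\right) - N = 2$)
$\left(D{\left(G{\left(4 \right)} \right)} + m{\left(-6 - 2 \right)}\right) j{\left(8 \right)} = \left(2 - 5\right) \left(-12\right) = \left(-3\right) \left(-12\right) = 36$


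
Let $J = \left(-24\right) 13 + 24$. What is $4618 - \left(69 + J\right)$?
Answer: $4837$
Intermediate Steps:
$J = -288$ ($J = -312 + 24 = -288$)
$4618 - \left(69 + J\right) = 4618 + \left(\left(87 - 156\right) - -288\right) = 4618 + \left(\left(87 - 156\right) + 288\right) = 4618 + \left(-69 + 288\right) = 4618 + 219 = 4837$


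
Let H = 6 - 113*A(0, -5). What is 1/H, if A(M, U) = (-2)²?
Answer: -1/446 ≈ -0.0022422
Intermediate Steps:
A(M, U) = 4
H = -446 (H = 6 - 113*4 = 6 - 452 = -446)
1/H = 1/(-446) = -1/446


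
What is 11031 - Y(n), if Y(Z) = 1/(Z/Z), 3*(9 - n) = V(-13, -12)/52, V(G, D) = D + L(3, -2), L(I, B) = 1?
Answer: 11030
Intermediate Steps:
V(G, D) = 1 + D (V(G, D) = D + 1 = 1 + D)
n = 1415/156 (n = 9 - (1 - 12)/(3*52) = 9 - (-11)/(3*52) = 9 - ⅓*(-11/52) = 9 + 11/156 = 1415/156 ≈ 9.0705)
Y(Z) = 1 (Y(Z) = 1/1 = 1)
11031 - Y(n) = 11031 - 1*1 = 11031 - 1 = 11030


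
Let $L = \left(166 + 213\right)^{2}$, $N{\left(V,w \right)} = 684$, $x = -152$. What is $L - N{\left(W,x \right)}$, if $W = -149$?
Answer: $142957$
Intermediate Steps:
$L = 143641$ ($L = 379^{2} = 143641$)
$L - N{\left(W,x \right)} = 143641 - 684 = 142957$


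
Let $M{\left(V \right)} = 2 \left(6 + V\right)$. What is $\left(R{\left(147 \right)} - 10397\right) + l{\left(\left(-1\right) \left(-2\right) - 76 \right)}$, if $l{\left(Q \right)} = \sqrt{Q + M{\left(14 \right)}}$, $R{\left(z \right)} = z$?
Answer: $-10250 + i \sqrt{34} \approx -10250.0 + 5.831 i$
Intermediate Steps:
$M{\left(V \right)} = 12 + 2 V$
$l{\left(Q \right)} = \sqrt{40 + Q}$ ($l{\left(Q \right)} = \sqrt{Q + \left(12 + 2 \cdot 14\right)} = \sqrt{Q + \left(12 + 28\right)} = \sqrt{Q + 40} = \sqrt{40 + Q}$)
$\left(R{\left(147 \right)} - 10397\right) + l{\left(\left(-1\right) \left(-2\right) - 76 \right)} = \left(147 - 10397\right) + \sqrt{40 - 74} = -10250 + \sqrt{40 + \left(2 - 76\right)} = -10250 + \sqrt{40 - 74} = -10250 + \sqrt{-34} = -10250 + i \sqrt{34}$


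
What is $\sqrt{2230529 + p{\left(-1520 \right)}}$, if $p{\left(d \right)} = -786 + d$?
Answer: $\sqrt{2228223} \approx 1492.7$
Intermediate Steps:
$\sqrt{2230529 + p{\left(-1520 \right)}} = \sqrt{2230529 - 2306} = \sqrt{2228223}$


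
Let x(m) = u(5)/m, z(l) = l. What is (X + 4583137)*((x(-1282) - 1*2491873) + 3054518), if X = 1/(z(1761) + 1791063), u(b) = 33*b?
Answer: 5926835676541281034525/2298400368 ≈ 2.5787e+12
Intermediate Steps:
x(m) = 165/m (x(m) = (33*5)/m = 165/m)
X = 1/1792824 (X = 1/(1761 + 1791063) = 1/1792824 ≈ 5.5778e-7)
(X + 4583137)*((x(-1282) - 1*2491873) + 3054518) = (1/1792824 + 4583137)*((165/(-1282) - 1*2491873) + 3054518) = 8216758008889*((165*(-1/1282) - 2491873) + 3054518)/1792824 = 8216758008889*((-165/1282 - 2491873) + 3054518)/1792824 = 8216758008889*(-3194581351/1282 + 3054518)/1792824 = (8216758008889/1792824)*(721310725/1282) = 5926835676541281034525/2298400368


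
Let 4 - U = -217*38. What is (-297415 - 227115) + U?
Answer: -516280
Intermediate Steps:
U = 8250 (U = 4 - (-217)*38 = 4 - 1*(-8246) = 4 + 8246 = 8250)
(-297415 - 227115) + U = (-297415 - 227115) + 8250 = -524530 + 8250 = -516280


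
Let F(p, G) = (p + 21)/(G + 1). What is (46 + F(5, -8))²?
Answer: 87616/49 ≈ 1788.1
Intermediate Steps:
F(p, G) = (21 + p)/(1 + G)
(46 + F(5, -8))² = (46 + (21 + 5)/(1 - 8))² = (46 + 26/(-7))² = (46 - ⅐*26)² = (46 - 26/7)² = (296/7)² = 87616/49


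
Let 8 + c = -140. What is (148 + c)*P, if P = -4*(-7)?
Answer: 0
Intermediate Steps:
c = -148 (c = -8 - 140 = -148)
P = 28
(148 + c)*P = (148 - 148)*28 = 0*28 = 0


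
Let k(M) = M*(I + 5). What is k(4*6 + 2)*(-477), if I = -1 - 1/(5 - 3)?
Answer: -43407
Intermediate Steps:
I = -3/2 (I = -1 - 1/2 = -1 - 1*½ = -1 - ½ = -3/2 ≈ -1.5000)
k(M) = 7*M/2 (k(M) = M*(-3/2 + 5) = M*(7/2) = 7*M/2)
k(4*6 + 2)*(-477) = (7*(4*6 + 2)/2)*(-477) = (7*(24 + 2)/2)*(-477) = ((7/2)*26)*(-477) = 91*(-477) = -43407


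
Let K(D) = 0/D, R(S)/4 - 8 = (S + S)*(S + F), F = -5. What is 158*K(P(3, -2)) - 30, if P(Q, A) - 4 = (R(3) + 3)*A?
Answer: -30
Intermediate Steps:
R(S) = 32 + 8*S*(-5 + S) (R(S) = 32 + 4*((S + S)*(S - 5)) = 32 + 4*((2*S)*(-5 + S)) = 32 + 4*(2*S*(-5 + S)) = 32 + 8*S*(-5 + S))
P(Q, A) = 4 - 13*A (P(Q, A) = 4 + ((32 - 40*3 + 8*3²) + 3)*A = 4 + ((32 - 120 + 8*9) + 3)*A = 4 + ((32 - 120 + 72) + 3)*A = 4 + (-16 + 3)*A = 4 - 13*A)
K(D) = 0
158*K(P(3, -2)) - 30 = 158*0 - 30 = 0 - 30 = -30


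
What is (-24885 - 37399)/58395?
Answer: -62284/58395 ≈ -1.0666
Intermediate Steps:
(-24885 - 37399)/58395 = -62284*1/58395 = -62284/58395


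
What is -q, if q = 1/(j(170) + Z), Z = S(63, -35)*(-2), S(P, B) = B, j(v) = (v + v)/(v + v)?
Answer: -1/71 ≈ -0.014085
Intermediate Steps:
j(v) = 1 (j(v) = (2*v)/((2*v)) = (2*v)*(1/(2*v)) = 1)
Z = 70 (Z = -35*(-2) = 70)
q = 1/71 (q = 1/(1 + 70) = 1/71 ≈ 0.014085)
-q = -1*1/71 = -1/71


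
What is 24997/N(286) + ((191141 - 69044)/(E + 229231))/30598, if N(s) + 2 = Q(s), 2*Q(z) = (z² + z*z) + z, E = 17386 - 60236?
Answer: 47521680518125/155759118969402 ≈ 0.30510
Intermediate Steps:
E = -42850
Q(z) = z² + z/2 (Q(z) = ((z² + z*z) + z)/2 = ((z² + z²) + z)/2 = (2*z² + z)/2 = (z + 2*z²)/2 = z² + z/2)
N(s) = -2 + s*(½ + s)
24997/N(286) + ((191141 - 69044)/(E + 229231))/30598 = 24997/(-2 + 286² + (½)*286) + ((191141 - 69044)/(-42850 + 229231))/30598 = 24997/(-2 + 81796 + 143) + (122097/186381)*(1/30598) = 24997/81937 + (122097*(1/186381))*(1/30598) = 24997*(1/81937) + (40699/62127)*(1/30598) = 24997/81937 + 40699/1900961946 = 47521680518125/155759118969402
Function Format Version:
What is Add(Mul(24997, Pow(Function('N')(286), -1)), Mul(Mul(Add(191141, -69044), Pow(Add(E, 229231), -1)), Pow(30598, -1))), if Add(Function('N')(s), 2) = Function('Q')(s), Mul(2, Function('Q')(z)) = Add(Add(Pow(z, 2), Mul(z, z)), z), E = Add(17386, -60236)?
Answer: Rational(47521680518125, 155759118969402) ≈ 0.30510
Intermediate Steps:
E = -42850
Function('Q')(z) = Add(Pow(z, 2), Mul(Rational(1, 2), z)) (Function('Q')(z) = Mul(Rational(1, 2), Add(Add(Pow(z, 2), Mul(z, z)), z)) = Mul(Rational(1, 2), Add(Add(Pow(z, 2), Pow(z, 2)), z)) = Mul(Rational(1, 2), Add(Mul(2, Pow(z, 2)), z)) = Mul(Rational(1, 2), Add(z, Mul(2, Pow(z, 2)))) = Add(Pow(z, 2), Mul(Rational(1, 2), z)))
Function('N')(s) = Add(-2, Mul(s, Add(Rational(1, 2), s)))
Add(Mul(24997, Pow(Function('N')(286), -1)), Mul(Mul(Add(191141, -69044), Pow(Add(E, 229231), -1)), Pow(30598, -1))) = Add(Mul(24997, Pow(Add(-2, Pow(286, 2), Mul(Rational(1, 2), 286)), -1)), Mul(Mul(Add(191141, -69044), Pow(Add(-42850, 229231), -1)), Pow(30598, -1))) = Add(Mul(24997, Pow(Add(-2, 81796, 143), -1)), Mul(Mul(122097, Pow(186381, -1)), Rational(1, 30598))) = Add(Mul(24997, Pow(81937, -1)), Mul(Mul(122097, Rational(1, 186381)), Rational(1, 30598))) = Add(Mul(24997, Rational(1, 81937)), Mul(Rational(40699, 62127), Rational(1, 30598))) = Add(Rational(24997, 81937), Rational(40699, 1900961946)) = Rational(47521680518125, 155759118969402)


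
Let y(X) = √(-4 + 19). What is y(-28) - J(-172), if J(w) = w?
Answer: 172 + √15 ≈ 175.87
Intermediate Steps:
y(X) = √15
y(-28) - J(-172) = √15 - 1*(-172) = √15 + 172 = 172 + √15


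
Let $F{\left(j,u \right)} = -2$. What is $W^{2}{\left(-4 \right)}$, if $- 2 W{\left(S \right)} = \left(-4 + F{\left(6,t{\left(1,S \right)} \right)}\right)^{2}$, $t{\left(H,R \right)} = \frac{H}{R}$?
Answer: $324$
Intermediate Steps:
$W{\left(S \right)} = -18$ ($W{\left(S \right)} = - \frac{\left(-4 - 2\right)^{2}}{2} = - \frac{\left(-6\right)^{2}}{2} = \left(- \frac{1}{2}\right) 36 = -18$)
$W^{2}{\left(-4 \right)} = \left(-18\right)^{2} = 324$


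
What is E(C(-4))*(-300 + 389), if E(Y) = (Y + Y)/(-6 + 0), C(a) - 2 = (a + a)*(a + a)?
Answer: -1958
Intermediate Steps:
C(a) = 2 + 4*a**2 (C(a) = 2 + (a + a)*(a + a) = 2 + (2*a)*(2*a) = 2 + 4*a**2)
E(Y) = -Y/3 (E(Y) = (2*Y)/(-6) = (2*Y)*(-1/6) = -Y/3)
E(C(-4))*(-300 + 389) = (-(2 + 4*(-4)**2)/3)*(-300 + 389) = -(2 + 4*16)/3*89 = -(2 + 64)/3*89 = -1/3*66*89 = -22*89 = -1958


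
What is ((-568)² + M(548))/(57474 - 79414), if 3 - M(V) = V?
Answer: -322079/21940 ≈ -14.680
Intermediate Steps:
M(V) = 3 - V
((-568)² + M(548))/(57474 - 79414) = ((-568)² + (3 - 1*548))/(57474 - 79414) = (322624 + (3 - 548))/(-21940) = (322624 - 545)*(-1/21940) = 322079*(-1/21940) = -322079/21940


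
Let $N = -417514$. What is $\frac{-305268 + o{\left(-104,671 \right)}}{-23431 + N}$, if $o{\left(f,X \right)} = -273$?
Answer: $\frac{305541}{440945} \approx 0.69292$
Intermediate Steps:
$\frac{-305268 + o{\left(-104,671 \right)}}{-23431 + N} = \frac{-305268 - 273}{-23431 - 417514} = - \frac{305541}{-440945} = \left(-305541\right) \left(- \frac{1}{440945}\right) = \frac{305541}{440945}$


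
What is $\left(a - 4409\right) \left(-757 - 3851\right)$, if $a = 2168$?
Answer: $10326528$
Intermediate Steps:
$\left(a - 4409\right) \left(-757 - 3851\right) = \left(2168 - 4409\right) \left(-757 - 3851\right) = \left(-2241\right) \left(-4608\right) = 10326528$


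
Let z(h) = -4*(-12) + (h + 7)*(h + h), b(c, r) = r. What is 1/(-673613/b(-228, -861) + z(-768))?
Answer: 861/1007134397 ≈ 8.5490e-7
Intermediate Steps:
z(h) = 48 + 2*h*(7 + h) (z(h) = 48 + (7 + h)*(2*h) = 48 + 2*h*(7 + h))
1/(-673613/b(-228, -861) + z(-768)) = 1/(-673613/(-861) + (48 + 2*(-768)**2 + 14*(-768))) = 1/(-673613*(-1/861) + (48 + 2*589824 - 10752)) = 1/(673613/861 + (48 + 1179648 - 10752)) = 1/(673613/861 + 1168944) = 1/(1007134397/861) = 861/1007134397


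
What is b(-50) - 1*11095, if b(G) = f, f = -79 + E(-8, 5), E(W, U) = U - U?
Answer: -11174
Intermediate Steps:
E(W, U) = 0
f = -79 (f = -79 + 0 = -79)
b(G) = -79
b(-50) - 1*11095 = -79 - 1*11095 = -79 - 11095 = -11174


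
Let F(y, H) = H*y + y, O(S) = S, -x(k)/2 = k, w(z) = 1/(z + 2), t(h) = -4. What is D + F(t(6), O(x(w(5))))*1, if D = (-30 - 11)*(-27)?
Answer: 7729/7 ≈ 1104.1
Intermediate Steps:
w(z) = 1/(2 + z)
x(k) = -2*k
F(y, H) = y + H*y
D = 1107 (D = -41*(-27) = 1107)
D + F(t(6), O(x(w(5))))*1 = 1107 - 4*(1 - 2/(2 + 5))*1 = 1107 - 4*(1 - 2/7)*1 = 1107 - 4*5/7*1 = 1107 - 20/7*1 = 1107 - 20/7 = 7729/7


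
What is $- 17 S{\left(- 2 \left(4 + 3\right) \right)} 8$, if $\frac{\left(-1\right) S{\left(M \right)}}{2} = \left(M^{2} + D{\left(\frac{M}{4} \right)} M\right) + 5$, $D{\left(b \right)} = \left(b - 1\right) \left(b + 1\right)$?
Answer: $11832$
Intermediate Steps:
$D{\left(b \right)} = \left(1 + b\right) \left(-1 + b\right)$ ($D{\left(b \right)} = \left(-1 + b\right) \left(1 + b\right) = \left(1 + b\right) \left(-1 + b\right)$)
$S{\left(M \right)} = -10 - 2 M^{2} - 2 M \left(-1 + \frac{M^{2}}{16}\right)$ ($S{\left(M \right)} = - 2 \left(\left(M^{2} + \left(-1 + \left(\frac{M}{4}\right)^{2}\right) M\right) + 5\right) = - 2 \left(\left(M^{2} + \left(-1 + \frac{M^{2}}{16}\right) M\right) + 5\right) = - 2 \left(\left(M^{2} + M \left(-1 + \frac{M^{2}}{16}\right)\right) + 5\right) = - 2 \left(5 + M^{2} + M \left(-1 + \frac{M^{2}}{16}\right)\right) = -10 - 2 M^{2} - 2 M \left(-1 + \frac{M^{2}}{16}\right)$)
$- 17 S{\left(- 2 \left(4 + 3\right) \right)} 8 = - 17 \left(-10 - 2 \left(- 2 \left(4 + 3\right)\right)^{2} + 2 \left(- 2 \left(4 + 3\right)\right) - \frac{\left(- 2 \left(4 + 3\right)\right)^{3}}{8}\right) 8 = - 17 \left(-10 - 2 \left(\left(-2\right) 7\right)^{2} + 2 \left(\left(-2\right) 7\right) - \frac{\left(\left(-2\right) 7\right)^{3}}{8}\right) 8 = - 17 \left(-10 - 2 \left(-14\right)^{2} + 2 \left(-14\right) - \frac{\left(-14\right)^{3}}{8}\right) 8 = - 17 \left(-10 - 392 - 28 - -343\right) 8 = - 17 \left(-10 - 392 - 28 + 343\right) 8 = \left(-17\right) \left(-87\right) 8 = 1479 \cdot 8 = 11832$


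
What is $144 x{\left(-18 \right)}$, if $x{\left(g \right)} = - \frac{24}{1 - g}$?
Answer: $- \frac{3456}{19} \approx -181.89$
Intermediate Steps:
$144 x{\left(-18 \right)} = 144 \frac{24}{-1 - 18} = 144 \frac{24}{-19} = 144 \cdot 24 \left(- \frac{1}{19}\right) = 144 \left(- \frac{24}{19}\right) = - \frac{3456}{19}$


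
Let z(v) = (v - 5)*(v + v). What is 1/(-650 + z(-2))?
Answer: -1/622 ≈ -0.0016077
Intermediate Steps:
z(v) = 2*v*(-5 + v) (z(v) = (-5 + v)*(2*v) = 2*v*(-5 + v))
1/(-650 + z(-2)) = 1/(-650 + 2*(-2)*(-5 - 2)) = 1/(-650 + 2*(-2)*(-7)) = 1/(-650 + 28) = 1/(-622) = -1/622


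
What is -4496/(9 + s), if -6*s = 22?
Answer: -843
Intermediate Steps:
s = -11/3 (s = -⅙*22 = -11/3 ≈ -3.6667)
-4496/(9 + s) = -4496/(9 - 11/3) = -4496/(16/3) = (3/16)*(-4496) = -843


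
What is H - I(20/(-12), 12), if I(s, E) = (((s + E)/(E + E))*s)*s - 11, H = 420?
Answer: 278513/648 ≈ 429.80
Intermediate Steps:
I(s, E) = -11 + s²*(E + s)/(2*E) (I(s, E) = (((E + s)/((2*E)))*s)*s - 11 = (((E + s)*(1/(2*E)))*s)*s - 11 = (((E + s)/(2*E))*s)*s - 11 = (s*(E + s)/(2*E))*s - 11 = s²*(E + s)/(2*E) - 11 = -11 + s²*(E + s)/(2*E))
H - I(20/(-12), 12) = 420 - ((20/(-12))³ + 12*(-22 + (20/(-12))²))/(2*12) = 420 - ((20*(-1/12))³ + 12*(-22 + (20*(-1/12))²))/(2*12) = 420 - ((-5/3)³ + 12*(-22 + (-5/3)²))/(2*12) = 420 - (-125/27 + 12*(-22 + 25/9))/(2*12) = 420 - (-125/27 + 12*(-173/9))/(2*12) = 420 - (-125/27 - 692/3)/(2*12) = 420 - (-6353)/(2*12*27) = 420 - 1*(-6353/648) = 420 + 6353/648 = 278513/648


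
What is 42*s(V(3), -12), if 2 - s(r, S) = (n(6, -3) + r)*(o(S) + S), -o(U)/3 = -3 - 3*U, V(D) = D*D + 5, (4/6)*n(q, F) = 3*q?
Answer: 191226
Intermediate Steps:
n(q, F) = 9*q/2 (n(q, F) = 3*(3*q)/2 = 9*q/2)
V(D) = 5 + D**2 (V(D) = D**2 + 5 = 5 + D**2)
o(U) = 9 + 9*U (o(U) = -3*(-3 - 3*U) = 9 + 9*U)
s(r, S) = 2 - (9 + 10*S)*(27 + r) (s(r, S) = 2 - ((9/2)*6 + r)*((9 + 9*S) + S) = 2 - (27 + r)*(9 + 10*S) = 2 - (9 + 10*S)*(27 + r))
42*s(V(3), -12) = 42*(-241 - 270*(-12) - 9*(5 + 3**2) - 10*(-12)*(5 + 3**2)) = 42*(-241 + 3240 - 9*(5 + 9) - 10*(-12)*(5 + 9)) = 42*(-241 + 3240 - 9*14 - 10*(-12)*14) = 42*(-241 + 3240 - 126 + 1680) = 42*4553 = 191226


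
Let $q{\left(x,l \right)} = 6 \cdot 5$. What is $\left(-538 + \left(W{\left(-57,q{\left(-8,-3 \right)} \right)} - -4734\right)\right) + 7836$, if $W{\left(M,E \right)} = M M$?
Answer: $15281$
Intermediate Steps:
$q{\left(x,l \right)} = 30$
$W{\left(M,E \right)} = M^{2}$
$\left(-538 + \left(W{\left(-57,q{\left(-8,-3 \right)} \right)} - -4734\right)\right) + 7836 = \left(-538 + \left(\left(-57\right)^{2} - -4734\right)\right) + 7836 = \left(-538 + \left(3249 + 4734\right)\right) + 7836 = \left(-538 + 7983\right) + 7836 = 7445 + 7836 = 15281$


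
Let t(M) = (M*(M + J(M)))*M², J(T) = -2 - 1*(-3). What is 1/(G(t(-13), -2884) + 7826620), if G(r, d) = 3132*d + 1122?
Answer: -1/1204946 ≈ -8.2991e-7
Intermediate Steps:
J(T) = 1 (J(T) = -2 + 3 = 1)
t(M) = M³*(1 + M) (t(M) = (M*(M + 1))*M² = (M*(1 + M))*M² = M³*(1 + M))
G(r, d) = 1122 + 3132*d
1/(G(t(-13), -2884) + 7826620) = 1/((1122 + 3132*(-2884)) + 7826620) = 1/((1122 - 9032688) + 7826620) = 1/(-9031566 + 7826620) = 1/(-1204946) = -1/1204946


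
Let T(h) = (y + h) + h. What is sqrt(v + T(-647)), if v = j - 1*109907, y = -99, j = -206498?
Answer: I*sqrt(317798) ≈ 563.74*I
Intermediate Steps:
v = -316405 (v = -206498 - 1*109907 = -206498 - 109907 = -316405)
T(h) = -99 + 2*h (T(h) = (-99 + h) + h = -99 + 2*h)
sqrt(v + T(-647)) = sqrt(-316405 + (-99 + 2*(-647))) = sqrt(-316405 + (-99 - 1294)) = sqrt(-316405 - 1393) = sqrt(-317798) = I*sqrt(317798)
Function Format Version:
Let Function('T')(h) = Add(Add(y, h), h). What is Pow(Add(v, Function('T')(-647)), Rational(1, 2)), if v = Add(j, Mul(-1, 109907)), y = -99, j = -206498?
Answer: Mul(I, Pow(317798, Rational(1, 2))) ≈ Mul(563.74, I)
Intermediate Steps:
v = -316405 (v = Add(-206498, Mul(-1, 109907)) = Add(-206498, -109907) = -316405)
Function('T')(h) = Add(-99, Mul(2, h)) (Function('T')(h) = Add(Add(-99, h), h) = Add(-99, Mul(2, h)))
Pow(Add(v, Function('T')(-647)), Rational(1, 2)) = Pow(Add(-316405, Add(-99, Mul(2, -647))), Rational(1, 2)) = Pow(Add(-316405, Add(-99, -1294)), Rational(1, 2)) = Pow(Add(-316405, -1393), Rational(1, 2)) = Pow(-317798, Rational(1, 2)) = Mul(I, Pow(317798, Rational(1, 2)))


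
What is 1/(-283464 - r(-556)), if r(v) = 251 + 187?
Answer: -1/283902 ≈ -3.5223e-6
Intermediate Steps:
r(v) = 438
1/(-283464 - r(-556)) = 1/(-283464 - 1*438) = 1/(-283464 - 438) = 1/(-283902) = -1/283902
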